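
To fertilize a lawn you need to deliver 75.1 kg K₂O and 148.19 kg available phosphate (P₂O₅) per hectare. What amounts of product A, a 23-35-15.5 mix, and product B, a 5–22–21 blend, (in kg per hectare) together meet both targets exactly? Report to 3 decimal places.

Per-hectare balance (a = product A, b = product B):
K₂O: 0.155·a + 0.21·b = 75.1
P₂O₅: 0.35·a + 0.22·b = 148.19
Solving simultaneously: a = 370.5051, b = 84.15102.

370.505 kg product A, 84.151 kg product B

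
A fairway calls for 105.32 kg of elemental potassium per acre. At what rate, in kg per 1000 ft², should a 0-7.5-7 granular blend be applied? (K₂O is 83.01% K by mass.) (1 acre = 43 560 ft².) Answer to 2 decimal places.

41.61 kg of product per thousand sq ft

As K₂O: 105.32 / 0.8301 = 126.876 kg per acre.
Product per acre = 126.876 / 7% = 1812.52 kg.
Convert to per 1000 ft²: 1812.52 × 0.0229568 = 41.6097 kg.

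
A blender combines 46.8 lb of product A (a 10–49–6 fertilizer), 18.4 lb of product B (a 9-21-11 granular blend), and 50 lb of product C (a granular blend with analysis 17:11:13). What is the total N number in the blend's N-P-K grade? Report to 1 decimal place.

12.9% N

Total mass = 46.8 + 18.4 + 50 = 115.2 lb.
N mass = 10%×46.8 + 9%×18.4 + 17%×50 = 14.836 lb.
% N = 14.836 / 115.2 = 12.8785%.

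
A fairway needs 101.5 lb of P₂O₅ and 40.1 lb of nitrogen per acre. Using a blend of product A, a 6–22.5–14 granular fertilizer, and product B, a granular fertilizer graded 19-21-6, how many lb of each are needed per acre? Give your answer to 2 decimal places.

Per-acre balance (a = product A, b = product B):
P₂O₅: 0.225·a + 0.21·b = 101.5
N: 0.06·a + 0.19·b = 40.1
Eliminate a: (row1) − 0.225/0.06·(row2) → -0.5025·b = -48.875, so b = 97.2637.
Back-substitute: a = (101.5 − 0.21·97.2637) / 0.225 = 360.332.

360.33 lb product A, 97.26 lb product B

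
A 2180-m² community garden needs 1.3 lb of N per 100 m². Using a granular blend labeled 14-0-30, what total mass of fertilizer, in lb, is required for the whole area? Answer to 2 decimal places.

202.43 lb

Product per 100 m² = 1.3 / 14% = 9.28571 lb.
Total product = 9.28571 × 2180 / 100 = 202.429 lb.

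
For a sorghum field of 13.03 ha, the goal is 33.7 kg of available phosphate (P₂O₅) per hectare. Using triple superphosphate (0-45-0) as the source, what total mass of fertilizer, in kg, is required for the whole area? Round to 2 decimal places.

975.80 kg

Product per hectare = 33.7 / 45% = 74.8889 kg.
Total product = 74.8889 × 13.03 = 975.802 kg.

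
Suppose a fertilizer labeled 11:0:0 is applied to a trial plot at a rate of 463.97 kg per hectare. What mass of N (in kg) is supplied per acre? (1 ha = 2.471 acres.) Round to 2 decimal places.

20.65 kg N per acre

nitrogen per hectare = 463.97 × 11% = 51.0367 kg.
Convert to per acre: 51.0367 × 0.404694 = 20.6543 kg.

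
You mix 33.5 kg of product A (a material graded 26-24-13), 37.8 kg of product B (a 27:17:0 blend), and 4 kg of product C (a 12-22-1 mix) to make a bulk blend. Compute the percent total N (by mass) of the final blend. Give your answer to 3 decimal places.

Total mass = 33.5 + 37.8 + 4 = 75.3 kg.
N mass = 26%×33.5 + 27%×37.8 + 12%×4 = 19.396 kg.
% N = 19.396 / 75.3 = 25.7583%.

25.758% N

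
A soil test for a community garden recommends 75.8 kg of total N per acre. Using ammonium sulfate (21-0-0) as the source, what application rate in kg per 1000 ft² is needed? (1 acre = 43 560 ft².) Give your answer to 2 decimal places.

Product per acre = 75.8 / 21% = 360.952 kg.
Convert to per 1000 ft²: 360.952 × 0.0229568 = 8.28633 kg.

8.29 kg of product per thousand sq ft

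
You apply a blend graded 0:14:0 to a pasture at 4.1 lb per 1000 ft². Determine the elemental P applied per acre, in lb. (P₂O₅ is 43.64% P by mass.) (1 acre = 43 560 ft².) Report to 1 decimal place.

P₂O₅ per 1000 ft² = 4.1 × 14% = 0.574 lb.
Elemental P = 0.574 × 0.4364 = 0.250494 lb per 1000 ft².
Convert to per acre: 0.250494 × 43.56 = 10.9115 lb.

10.9 lb P per acre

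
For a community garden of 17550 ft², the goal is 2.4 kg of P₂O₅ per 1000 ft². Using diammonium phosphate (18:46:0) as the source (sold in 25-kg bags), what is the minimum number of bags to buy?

4 bags

Product per 1000 ft² = 2.4 / 46% = 5.21739 kg.
Total product = 5.21739 × 17550 / 1000 = 91.5652 kg.
Bags = ⌈91.5652 / 25⌉ = 4.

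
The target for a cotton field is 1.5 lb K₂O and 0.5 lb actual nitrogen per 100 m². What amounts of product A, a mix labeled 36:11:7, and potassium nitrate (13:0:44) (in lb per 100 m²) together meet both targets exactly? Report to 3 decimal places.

With a, b = lb per 100 m² of product A and potassium nitrate:
K₂O: 0.07·a + 0.44·b = 1.5
N: 0.36·a + 0.13·b = 0.5
Solving simultaneously: a = 0.167448, b = 3.38245.

0.167 lb product A, 3.382 lb potassium nitrate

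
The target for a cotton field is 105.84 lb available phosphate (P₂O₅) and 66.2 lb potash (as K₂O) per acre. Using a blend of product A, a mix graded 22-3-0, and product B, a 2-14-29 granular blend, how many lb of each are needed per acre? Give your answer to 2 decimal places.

2462.71 lb product A, 228.28 lb product B

Per-acre balance (a = product A, b = product B):
P₂O₅: 0.03·a + 0.14·b = 105.84
K₂O: 0·a + 0.29·b = 66.2
Solving simultaneously: a = 2462.713, b = 228.276.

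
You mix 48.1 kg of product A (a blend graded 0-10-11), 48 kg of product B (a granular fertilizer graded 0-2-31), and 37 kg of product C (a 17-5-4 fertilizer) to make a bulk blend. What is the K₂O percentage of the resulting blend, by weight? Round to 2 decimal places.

16.27% K₂O

Total mass = 48.1 + 48 + 37 = 133.1 kg.
K₂O mass = 11%×48.1 + 31%×48 + 4%×37 = 21.651 kg.
% K₂O = 21.651 / 133.1 = 16.2667%.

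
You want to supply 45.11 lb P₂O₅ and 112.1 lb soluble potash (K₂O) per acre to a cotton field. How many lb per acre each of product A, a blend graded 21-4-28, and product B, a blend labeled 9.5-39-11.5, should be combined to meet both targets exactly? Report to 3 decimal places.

With a, b = lb per acre of product A and product B:
P₂O₅: 0.04·a + 0.39·b = 45.11
K₂O: 0.28·a + 0.115·b = 112.1
Eliminate a: (row1) − 0.04/0.28·(row2) → 0.373571·b = 29.0957, so b = 77.8853.
Back-substitute: a = (45.11 − 0.39·77.8853) / 0.04 = 368.3685.

368.369 lb product A, 77.885 lb product B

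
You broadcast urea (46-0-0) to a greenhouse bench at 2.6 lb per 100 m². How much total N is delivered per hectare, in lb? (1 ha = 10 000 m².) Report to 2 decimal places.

119.60 lb N per hectare

nitrogen per 100 m² = 2.6 × 46% = 1.196 lb.
Convert to per hectare: 1.196 × 100 = 119.6 lb.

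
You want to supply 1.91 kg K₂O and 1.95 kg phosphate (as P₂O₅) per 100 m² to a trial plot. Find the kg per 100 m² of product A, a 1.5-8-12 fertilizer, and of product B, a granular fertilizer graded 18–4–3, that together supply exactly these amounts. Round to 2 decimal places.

With a, b = kg per 100 m² of product A and product B:
K₂O: 0.12·a + 0.03·b = 1.91
P₂O₅: 0.08·a + 0.04·b = 1.95
Eliminate b: (row1) − 0.03/0.04·(row2) → 0.06·a = 0.4475, so a = 7.45833.
Then b = (1.95 − 0.08·7.45833) / 0.04 = 33.8333.

7.46 kg product A, 33.83 kg product B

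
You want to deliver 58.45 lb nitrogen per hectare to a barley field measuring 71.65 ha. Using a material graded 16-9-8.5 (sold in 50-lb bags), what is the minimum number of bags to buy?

Product per hectare = 58.45 / 16% = 365.312 lb.
Total product = 365.312 × 71.65 = 26174.6 lb.
Bags = ⌈26174.6 / 50⌉ = 524.

524 bags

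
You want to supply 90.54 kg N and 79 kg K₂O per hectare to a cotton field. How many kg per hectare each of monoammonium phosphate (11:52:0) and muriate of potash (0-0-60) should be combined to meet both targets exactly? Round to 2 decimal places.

823.09 kg monoammonium phosphate, 131.67 kg muriate of potash

With a, b = kg per hectare of monoammonium phosphate and muriate of potash:
N: 0.11·a + 0·b = 90.54
K₂O: 0·a + 0.6·b = 79
Solving simultaneously: a = 823.091, b = 131.667.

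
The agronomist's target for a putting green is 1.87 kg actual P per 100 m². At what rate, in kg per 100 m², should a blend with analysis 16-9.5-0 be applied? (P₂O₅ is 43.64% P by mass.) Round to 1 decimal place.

As P₂O₅: 1.87 / 0.4364 = 4.28506 kg per 100 m².
Product per 100 m² = 4.28506 / 9.5% = 45.1059 kg.

45.1 kg of product per hundred sq m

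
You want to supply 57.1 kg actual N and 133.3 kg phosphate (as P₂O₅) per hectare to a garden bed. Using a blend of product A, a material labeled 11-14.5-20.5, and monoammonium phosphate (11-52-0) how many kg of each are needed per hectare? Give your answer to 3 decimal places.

364.339 kg product A, 154.752 kg monoammonium phosphate

Let a = kg of product A, b = kg of monoammonium phosphate (per hectare).
N: 0.11·a + 0.11·b = 57.1
P₂O₅: 0.145·a + 0.52·b = 133.3
Eliminate b: (row1) − 0.11/0.52·(row2) → 0.0793269·a = 28.9019, so a = 364.3394.
Then b = (133.3 − 0.145·364.3394) / 0.52 = 154.7515.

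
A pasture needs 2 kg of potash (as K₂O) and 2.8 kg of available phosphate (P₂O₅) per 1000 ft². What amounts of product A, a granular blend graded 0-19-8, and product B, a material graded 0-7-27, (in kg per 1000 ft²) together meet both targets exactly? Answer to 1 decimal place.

Let a = kg of product A, b = kg of product B (per 1000 ft²).
K₂O: 0.08·a + 0.27·b = 2
P₂O₅: 0.19·a + 0.07·b = 2.8
Solving simultaneously: a = 13.4792, b = 3.41357.

13.5 kg product A, 3.4 kg product B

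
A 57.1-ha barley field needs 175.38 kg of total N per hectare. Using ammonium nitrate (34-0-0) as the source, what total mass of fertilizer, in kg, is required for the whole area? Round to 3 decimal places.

Product per hectare = 175.38 / 34% = 515.824 kg.
Total product = 515.824 × 57.1 = 29453.5235 kg.

29453.524 kg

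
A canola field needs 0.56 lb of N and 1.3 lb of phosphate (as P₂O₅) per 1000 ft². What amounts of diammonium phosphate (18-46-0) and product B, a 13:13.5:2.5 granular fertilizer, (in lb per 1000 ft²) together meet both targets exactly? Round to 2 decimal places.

2.63 lb diammonium phosphate, 0.66 lb product B

Per-1000 ft² balance (a = diammonium phosphate, b = product B):
N: 0.18·a + 0.13·b = 0.56
P₂O₅: 0.46·a + 0.135·b = 1.3
Eliminate a: (row1) − 0.18/0.46·(row2) → 0.0771739·b = 0.0513043, so b = 0.664789.
Back-substitute: a = (0.56 − 0.13·0.664789) / 0.18 = 2.63099.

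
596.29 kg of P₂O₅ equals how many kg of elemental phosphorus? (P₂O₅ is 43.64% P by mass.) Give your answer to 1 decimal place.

260.2 kg P

P = 596.29 × 0.4364 = 260.221 kg.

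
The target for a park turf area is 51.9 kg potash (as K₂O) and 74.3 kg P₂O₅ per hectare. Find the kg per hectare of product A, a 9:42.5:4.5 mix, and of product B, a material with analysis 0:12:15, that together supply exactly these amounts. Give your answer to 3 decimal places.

84.267 kg product A, 320.720 kg product B

With a, b = kg per hectare of product A and product B:
K₂O: 0.045·a + 0.15·b = 51.9
P₂O₅: 0.425·a + 0.12·b = 74.3
Eliminate a: (row1) − 0.045/0.425·(row2) → 0.137294·b = 44.0329, so b = 320.7198.
Back-substitute: a = (51.9 − 0.15·320.7198) / 0.045 = 84.2674.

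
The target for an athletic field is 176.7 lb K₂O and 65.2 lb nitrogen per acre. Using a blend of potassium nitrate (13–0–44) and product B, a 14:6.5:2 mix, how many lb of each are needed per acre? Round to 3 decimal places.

397.186 lb potassium nitrate, 96.898 lb product B

Per-acre balance (a = potassium nitrate, b = product B):
K₂O: 0.44·a + 0.02·b = 176.7
N: 0.13·a + 0.14·b = 65.2
Eliminate b: (row1) − 0.02/0.14·(row2) → 0.421429·a = 167.386, so a = 397.1864.
Then b = (65.2 − 0.13·397.1864) / 0.14 = 96.8983.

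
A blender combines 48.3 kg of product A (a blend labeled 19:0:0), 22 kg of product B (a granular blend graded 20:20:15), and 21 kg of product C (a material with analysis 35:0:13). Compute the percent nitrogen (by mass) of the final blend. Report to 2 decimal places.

22.92% N

Total mass = 48.3 + 22 + 21 = 91.3 kg.
N mass = 19%×48.3 + 20%×22 + 35%×21 = 20.927 kg.
% N = 20.927 / 91.3 = 22.9211%.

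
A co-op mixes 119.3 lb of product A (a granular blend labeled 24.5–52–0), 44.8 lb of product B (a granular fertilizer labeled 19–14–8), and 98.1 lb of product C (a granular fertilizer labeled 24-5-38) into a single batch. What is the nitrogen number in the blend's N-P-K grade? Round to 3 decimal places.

23.373% N

Total mass = 119.3 + 44.8 + 98.1 = 262.2 lb.
N mass = 24.5%×119.3 + 19%×44.8 + 24%×98.1 = 61.2845 lb.
% N = 61.2845 / 262.2 = 23.3732%.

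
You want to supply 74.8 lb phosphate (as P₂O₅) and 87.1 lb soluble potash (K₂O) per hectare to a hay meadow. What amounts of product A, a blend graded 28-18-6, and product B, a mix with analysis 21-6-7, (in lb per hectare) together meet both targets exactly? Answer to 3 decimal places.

With a, b = lb per hectare of product A and product B:
P₂O₅: 0.18·a + 0.06·b = 74.8
K₂O: 0.06·a + 0.07·b = 87.1
Solving simultaneously: a = 1.11111, b = 1243.3333.

1.111 lb product A, 1243.333 lb product B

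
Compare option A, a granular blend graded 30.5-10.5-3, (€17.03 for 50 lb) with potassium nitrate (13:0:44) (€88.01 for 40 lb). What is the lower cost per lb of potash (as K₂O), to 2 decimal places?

option A: K₂O per bag = 50 × 3% = 1.5 lb; cost = 17.03 / 1.5 = €11.3533/lb K₂O.
potassium nitrate: K₂O per bag = 40 × 44% = 17.6 lb; cost = 88.01 / 17.6 = €5.0006/lb K₂O.
potassium nitrate is cheaper.

€5.00 per lb K₂O (potassium nitrate)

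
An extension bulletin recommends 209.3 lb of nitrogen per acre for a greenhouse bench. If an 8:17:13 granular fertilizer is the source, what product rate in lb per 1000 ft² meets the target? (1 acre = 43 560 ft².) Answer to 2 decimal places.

60.06 lb of product per thousand sq ft

Product per acre = 209.3 / 8% = 2616.25 lb.
Convert to per 1000 ft²: 2616.25 × 0.0229568 = 60.0608 lb.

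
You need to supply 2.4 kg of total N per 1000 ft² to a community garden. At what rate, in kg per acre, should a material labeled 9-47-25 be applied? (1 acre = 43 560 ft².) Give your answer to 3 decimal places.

1161.600 kg of product per acre

Product per 1000 ft² = 2.4 / 9% = 26.6667 kg.
Convert to per acre: 26.6667 × 43.56 = 1161.6 kg.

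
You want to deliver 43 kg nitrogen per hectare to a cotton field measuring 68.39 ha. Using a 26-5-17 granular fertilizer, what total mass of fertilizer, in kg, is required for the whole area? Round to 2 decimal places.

Product per hectare = 43 / 26% = 165.385 kg.
Total product = 165.385 × 68.39 = 11310.654 kg.

11310.65 kg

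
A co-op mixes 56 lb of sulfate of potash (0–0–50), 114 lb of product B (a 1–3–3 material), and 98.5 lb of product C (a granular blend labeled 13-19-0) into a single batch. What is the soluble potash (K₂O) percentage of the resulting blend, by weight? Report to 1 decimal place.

11.7% K₂O

Total mass = 56 + 114 + 98.5 = 268.5 lb.
K₂O mass = 50%×56 + 3%×114 + 0%×98.5 = 31.42 lb.
% K₂O = 31.42 / 268.5 = 11.702%.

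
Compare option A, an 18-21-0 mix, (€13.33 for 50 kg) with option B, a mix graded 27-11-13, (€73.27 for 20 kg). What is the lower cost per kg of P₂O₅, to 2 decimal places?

€1.27 per kg P₂O₅ (option A)

option A: P₂O₅ per bag = 50 × 21% = 10.5 kg; cost = 13.33 / 10.5 = €1.2695/kg P₂O₅.
option B: P₂O₅ per bag = 20 × 11% = 2.2 kg; cost = 73.27 / 2.2 = €33.3045/kg P₂O₅.
option A is cheaper.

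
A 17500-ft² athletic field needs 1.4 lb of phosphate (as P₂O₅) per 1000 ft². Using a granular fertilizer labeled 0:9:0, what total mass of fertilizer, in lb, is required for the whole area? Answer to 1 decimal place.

272.2 lb

Product per 1000 ft² = 1.4 / 9% = 15.5556 lb.
Total product = 15.5556 × 17500 / 1000 = 272.222 lb.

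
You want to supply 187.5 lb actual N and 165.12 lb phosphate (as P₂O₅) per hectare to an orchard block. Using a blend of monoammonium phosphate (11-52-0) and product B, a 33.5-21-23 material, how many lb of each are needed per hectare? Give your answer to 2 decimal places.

Per-hectare balance (a = monoammonium phosphate, b = product B):
N: 0.11·a + 0.335·b = 187.5
P₂O₅: 0.52·a + 0.21·b = 165.12
Eliminate b: (row1) − 0.335/0.21·(row2) → -0.719524·a = -75.9057, so a = 105.494.
Then b = (165.12 − 0.52·105.494) / 0.21 = 525.062.

105.49 lb monoammonium phosphate, 525.06 lb product B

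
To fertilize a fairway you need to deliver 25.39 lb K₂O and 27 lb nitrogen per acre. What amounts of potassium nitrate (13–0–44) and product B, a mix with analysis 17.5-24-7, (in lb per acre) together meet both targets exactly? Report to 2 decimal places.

With a, b = lb per acre of potassium nitrate and product B:
K₂O: 0.44·a + 0.07·b = 25.39
N: 0.13·a + 0.175·b = 27
Eliminate a: (row1) − 0.44/0.13·(row2) → -0.522308·b = -65.9946, so b = 126.352.
Back-substitute: a = (25.39 − 0.07·126.352) / 0.44 = 37.6031.

37.60 lb potassium nitrate, 126.35 lb product B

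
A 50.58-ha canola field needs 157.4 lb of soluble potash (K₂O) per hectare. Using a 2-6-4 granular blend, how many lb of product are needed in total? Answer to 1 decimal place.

Product per hectare = 157.4 / 4% = 3935 lb.
Total product = 3935 × 50.58 = 199032.3 lb.

199032.3 lb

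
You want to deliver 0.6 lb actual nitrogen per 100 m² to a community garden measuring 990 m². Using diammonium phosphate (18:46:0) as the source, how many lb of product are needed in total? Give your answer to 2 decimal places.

Product per 100 m² = 0.6 / 18% = 3.33333 lb.
Total product = 3.33333 × 990 / 100 = 33 lb.

33.00 lb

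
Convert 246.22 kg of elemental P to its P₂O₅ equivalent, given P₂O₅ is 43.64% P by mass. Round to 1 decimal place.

P₂O₅ = 246.22 / 0.4364 = 564.207 kg.

564.2 kg P₂O₅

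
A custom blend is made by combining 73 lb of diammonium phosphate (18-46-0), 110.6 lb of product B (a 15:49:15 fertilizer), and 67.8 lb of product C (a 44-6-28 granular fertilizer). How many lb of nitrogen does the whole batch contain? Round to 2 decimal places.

N mass = 18%×73 + 15%×110.6 + 44%×67.8 = 59.562 lb.

59.56 lb N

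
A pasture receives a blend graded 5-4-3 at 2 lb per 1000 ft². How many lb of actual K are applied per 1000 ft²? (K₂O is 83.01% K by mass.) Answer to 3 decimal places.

K₂O per 1000 ft² = 2 × 3% = 0.06 lb.
Elemental K = 0.06 × 0.8301 = 0.049806 lb per 1000 ft².

0.050 lb K per thousand sq ft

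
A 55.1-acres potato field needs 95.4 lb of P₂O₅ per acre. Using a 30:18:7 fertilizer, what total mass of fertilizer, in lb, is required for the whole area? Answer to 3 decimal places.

29203.000 lb

Product per acre = 95.4 / 18% = 530 lb.
Total product = 530 × 55.1 = 29203 lb.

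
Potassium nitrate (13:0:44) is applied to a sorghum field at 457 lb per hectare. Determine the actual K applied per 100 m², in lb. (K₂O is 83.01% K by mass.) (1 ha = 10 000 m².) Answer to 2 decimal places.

1.67 lb K per hundred sq m

K₂O per hectare = 457 × 44% = 201.08 lb.
Elemental K = 201.08 × 0.8301 = 166.917 lb per hectare.
Convert to per 100 m²: 166.917 × 0.01 = 1.66917 lb.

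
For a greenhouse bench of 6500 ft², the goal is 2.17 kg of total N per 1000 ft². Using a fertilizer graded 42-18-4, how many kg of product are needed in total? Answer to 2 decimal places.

Product per 1000 ft² = 2.17 / 42% = 5.16667 kg.
Total product = 5.16667 × 6500 / 1000 = 33.5833 kg.

33.58 kg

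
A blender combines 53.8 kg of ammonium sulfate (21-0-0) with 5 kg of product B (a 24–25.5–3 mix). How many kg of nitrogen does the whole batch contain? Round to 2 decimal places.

12.50 kg N

N mass = 21%×53.8 + 24%×5 = 12.498 kg.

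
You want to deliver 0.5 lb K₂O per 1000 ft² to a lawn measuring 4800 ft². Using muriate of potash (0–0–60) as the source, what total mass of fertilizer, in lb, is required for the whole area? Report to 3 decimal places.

4.000 lb

Product per 1000 ft² = 0.5 / 60% = 0.833333 lb.
Total product = 0.833333 × 4800 / 1000 = 4 lb.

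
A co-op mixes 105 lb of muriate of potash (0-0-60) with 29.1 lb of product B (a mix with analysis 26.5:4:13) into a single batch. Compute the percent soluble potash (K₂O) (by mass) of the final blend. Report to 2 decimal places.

Total mass = 105 + 29.1 = 134.1 lb.
K₂O mass = 60%×105 + 13%×29.1 = 66.783 lb.
% K₂O = 66.783 / 134.1 = 49.8009%.

49.80% K₂O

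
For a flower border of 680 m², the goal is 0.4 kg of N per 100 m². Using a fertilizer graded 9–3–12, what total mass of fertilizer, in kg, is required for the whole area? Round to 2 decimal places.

Product per 100 m² = 0.4 / 9% = 4.44444 kg.
Total product = 4.44444 × 680 / 100 = 30.2222 kg.

30.22 kg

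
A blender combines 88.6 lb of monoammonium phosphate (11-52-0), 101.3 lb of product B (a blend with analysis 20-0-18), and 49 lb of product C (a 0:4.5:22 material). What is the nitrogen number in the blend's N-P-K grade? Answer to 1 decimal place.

Total mass = 88.6 + 101.3 + 49 = 238.9 lb.
N mass = 11%×88.6 + 20%×101.3 + 0%×49 = 30.006 lb.
% N = 30.006 / 238.9 = 12.5601%.

12.6% N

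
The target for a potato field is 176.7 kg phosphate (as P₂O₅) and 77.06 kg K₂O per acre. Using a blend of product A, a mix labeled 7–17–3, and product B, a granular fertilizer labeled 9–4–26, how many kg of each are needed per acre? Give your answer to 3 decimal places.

Let a = kg of product A, b = kg of product B (per acre).
P₂O₅: 0.17·a + 0.04·b = 176.7
K₂O: 0.03·a + 0.26·b = 77.06
Eliminate a: (row1) − 0.17/0.03·(row2) → -1.43333·b = -259.973, so b = 181.3767.
Back-substitute: a = (176.7 − 0.04·181.3767) / 0.17 = 996.7349.

996.735 kg product A, 181.377 kg product B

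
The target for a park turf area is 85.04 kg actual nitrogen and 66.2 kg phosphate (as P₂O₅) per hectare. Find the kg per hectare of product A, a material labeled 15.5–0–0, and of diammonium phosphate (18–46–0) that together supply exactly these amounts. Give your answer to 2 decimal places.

381.52 kg product A, 143.91 kg diammonium phosphate

Per-hectare balance (a = product A, b = diammonium phosphate):
N: 0.155·a + 0.18·b = 85.04
P₂O₅: 0·a + 0.46·b = 66.2
Solving simultaneously: a = 381.5203, b = 143.913.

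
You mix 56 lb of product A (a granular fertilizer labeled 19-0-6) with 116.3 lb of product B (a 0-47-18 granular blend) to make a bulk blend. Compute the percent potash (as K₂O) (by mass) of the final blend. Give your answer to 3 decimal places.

14.100% K₂O

Total mass = 56 + 116.3 = 172.3 lb.
K₂O mass = 6%×56 + 18%×116.3 = 24.294 lb.
% K₂O = 24.294 / 172.3 = 14.0998%.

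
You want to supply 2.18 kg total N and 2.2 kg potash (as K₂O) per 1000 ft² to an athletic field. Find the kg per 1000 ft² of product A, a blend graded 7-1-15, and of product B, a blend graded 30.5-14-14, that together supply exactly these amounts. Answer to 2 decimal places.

With a, b = kg per 1000 ft² of product A and product B:
N: 0.07·a + 0.305·b = 2.18
K₂O: 0.15·a + 0.14·b = 2.2
Eliminate b: (row1) − 0.305/0.14·(row2) → -0.256786·a = -2.61286, so a = 10.1752.
Then b = (2.2 − 0.15·10.1752) / 0.14 = 4.81224.

10.18 kg product A, 4.81 kg product B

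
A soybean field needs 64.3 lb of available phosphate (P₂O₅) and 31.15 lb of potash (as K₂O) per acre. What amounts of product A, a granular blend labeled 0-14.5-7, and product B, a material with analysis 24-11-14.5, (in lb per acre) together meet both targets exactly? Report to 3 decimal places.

442.552 lb product A, 1.182 lb product B

With a, b = lb per acre of product A and product B:
P₂O₅: 0.145·a + 0.11·b = 64.3
K₂O: 0.07·a + 0.145·b = 31.15
Eliminate a: (row1) − 0.145/0.07·(row2) → -0.190357·b = -0.225, so b = 1.18199.
Back-substitute: a = (64.3 − 0.11·1.18199) / 0.145 = 442.5516.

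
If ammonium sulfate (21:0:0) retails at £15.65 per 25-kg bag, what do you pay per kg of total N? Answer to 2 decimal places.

£2.98 per kg N

N in bag = 25 × 21% = 5.25 kg.
Cost per kg N = £15.65 / 5.25 = £2.9810.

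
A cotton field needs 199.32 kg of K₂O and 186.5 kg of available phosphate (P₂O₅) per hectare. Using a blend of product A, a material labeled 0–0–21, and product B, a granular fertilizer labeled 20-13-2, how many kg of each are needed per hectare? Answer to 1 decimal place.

812.5 kg product A, 1434.6 kg product B

Per-hectare balance (a = product A, b = product B):
K₂O: 0.21·a + 0.02·b = 199.32
P₂O₅: 0·a + 0.13·b = 186.5
Solving simultaneously: a = 812.513, b = 1434.62.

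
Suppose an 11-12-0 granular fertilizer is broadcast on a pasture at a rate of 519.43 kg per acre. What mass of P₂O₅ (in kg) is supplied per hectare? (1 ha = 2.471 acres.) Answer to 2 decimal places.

154.02 kg P₂O₅ per hectare

P₂O₅ per acre = 519.43 × 12% = 62.3316 kg.
Convert to per hectare: 62.3316 × 2.471 = 154.021 kg.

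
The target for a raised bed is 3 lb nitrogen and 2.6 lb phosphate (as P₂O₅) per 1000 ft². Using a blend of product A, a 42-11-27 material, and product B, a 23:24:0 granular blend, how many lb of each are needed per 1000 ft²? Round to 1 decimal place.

With a, b = lb per 1000 ft² of product A and product B:
N: 0.42·a + 0.23·b = 3
P₂O₅: 0.11·a + 0.24·b = 2.6
From row1: a = (3 − 0.23·b) / 0.42.
Into row2: 0.11·(3 − 0.23·b)/0.42 + 0.24·b = 2.6 → b = 10.0927, a = 1.61589.

1.6 lb product A, 10.1 lb product B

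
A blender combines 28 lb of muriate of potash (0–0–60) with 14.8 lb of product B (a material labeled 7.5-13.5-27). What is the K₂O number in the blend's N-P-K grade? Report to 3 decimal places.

48.589% K₂O

Total mass = 28 + 14.8 = 42.8 lb.
K₂O mass = 60%×28 + 27%×14.8 = 20.796 lb.
% K₂O = 20.796 / 42.8 = 48.5888%.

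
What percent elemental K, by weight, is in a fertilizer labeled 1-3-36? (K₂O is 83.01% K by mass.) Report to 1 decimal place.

%K = 36 × 0.8301 = 29.8836%.

29.9% K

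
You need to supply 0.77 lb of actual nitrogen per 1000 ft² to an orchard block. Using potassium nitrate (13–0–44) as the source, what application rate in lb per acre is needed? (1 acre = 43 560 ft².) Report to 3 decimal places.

258.009 lb of product per acre

Product per 1000 ft² = 0.77 / 13% = 5.92308 lb.
Convert to per acre: 5.92308 × 43.56 = 258.0092 lb.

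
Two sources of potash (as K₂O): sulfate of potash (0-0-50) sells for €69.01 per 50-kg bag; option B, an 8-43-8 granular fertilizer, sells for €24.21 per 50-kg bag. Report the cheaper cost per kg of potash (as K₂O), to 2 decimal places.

sulfate of potash: K₂O per bag = 50 × 50% = 25 kg; cost = 69.01 / 25 = €2.7604/kg K₂O.
option B: K₂O per bag = 50 × 8% = 4 kg; cost = 24.21 / 4 = €6.0525/kg K₂O.
sulfate of potash is cheaper.

€2.76 per kg K₂O (sulfate of potash)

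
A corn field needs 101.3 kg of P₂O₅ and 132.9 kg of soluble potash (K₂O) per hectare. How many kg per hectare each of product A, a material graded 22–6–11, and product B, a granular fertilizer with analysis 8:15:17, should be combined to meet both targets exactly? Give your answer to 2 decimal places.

430.79 kg product A, 503.02 kg product B

Let a = kg of product A, b = kg of product B (per hectare).
P₂O₅: 0.06·a + 0.15·b = 101.3
K₂O: 0.11·a + 0.17·b = 132.9
From row1: a = (101.3 − 0.15·b) / 0.06.
Into row2: 0.11·(101.3 − 0.15·b)/0.06 + 0.17·b = 132.9 → b = 503.016, a = 430.794.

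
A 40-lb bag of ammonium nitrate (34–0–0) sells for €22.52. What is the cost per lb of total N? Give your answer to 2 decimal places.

€1.66 per lb N

N in bag = 40 × 34% = 13.6 lb.
Cost per lb N = €22.52 / 13.6 = €1.6559.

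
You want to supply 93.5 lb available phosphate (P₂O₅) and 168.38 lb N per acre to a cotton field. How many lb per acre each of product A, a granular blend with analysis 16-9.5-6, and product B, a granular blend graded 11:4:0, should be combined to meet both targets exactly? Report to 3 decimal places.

876.494 lb product A, 255.827 lb product B

Let a = lb of product A, b = lb of product B (per acre).
P₂O₅: 0.095·a + 0.04·b = 93.5
N: 0.16·a + 0.11·b = 168.38
Solving simultaneously: a = 876.4938, b = 255.8272.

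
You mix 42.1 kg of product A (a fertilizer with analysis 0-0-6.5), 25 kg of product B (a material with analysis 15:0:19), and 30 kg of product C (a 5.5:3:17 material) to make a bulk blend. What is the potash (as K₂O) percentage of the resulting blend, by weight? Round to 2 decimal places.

Total mass = 42.1 + 25 + 30 = 97.1 kg.
K₂O mass = 6.5%×42.1 + 19%×25 + 17%×30 = 12.5865 kg.
% K₂O = 12.5865 / 97.1 = 12.9624%.

12.96% K₂O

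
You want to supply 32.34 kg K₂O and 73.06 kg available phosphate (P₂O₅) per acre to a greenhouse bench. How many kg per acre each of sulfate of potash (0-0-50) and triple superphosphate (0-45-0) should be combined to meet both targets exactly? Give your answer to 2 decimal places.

64.68 kg sulfate of potash, 162.36 kg triple superphosphate

Let a = kg of sulfate of potash, b = kg of triple superphosphate (per acre).
K₂O: 0.5·a + 0·b = 32.34
P₂O₅: 0·a + 0.45·b = 73.06
Solving simultaneously: a = 64.68, b = 162.356.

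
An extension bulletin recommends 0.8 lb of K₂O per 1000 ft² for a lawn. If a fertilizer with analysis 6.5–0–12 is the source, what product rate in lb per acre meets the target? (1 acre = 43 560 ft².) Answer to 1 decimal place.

Product per 1000 ft² = 0.8 / 12% = 6.66667 lb.
Convert to per acre: 6.66667 × 43.56 = 290.4 lb.

290.4 lb of product per acre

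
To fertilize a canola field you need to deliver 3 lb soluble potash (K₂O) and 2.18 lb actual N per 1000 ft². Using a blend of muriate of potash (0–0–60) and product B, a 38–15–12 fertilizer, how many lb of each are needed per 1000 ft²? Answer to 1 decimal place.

3.9 lb muriate of potash, 5.7 lb product B

Let a = lb of muriate of potash, b = lb of product B (per 1000 ft²).
K₂O: 0.6·a + 0.12·b = 3
N: 0·a + 0.38·b = 2.18
Solving simultaneously: a = 3.85263, b = 5.73684.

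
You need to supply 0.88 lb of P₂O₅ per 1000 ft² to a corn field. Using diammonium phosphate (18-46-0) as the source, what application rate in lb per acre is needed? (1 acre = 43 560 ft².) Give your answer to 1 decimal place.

Product per 1000 ft² = 0.88 / 46% = 1.91304 lb.
Convert to per acre: 1.91304 × 43.56 = 83.3322 lb.

83.3 lb of product per acre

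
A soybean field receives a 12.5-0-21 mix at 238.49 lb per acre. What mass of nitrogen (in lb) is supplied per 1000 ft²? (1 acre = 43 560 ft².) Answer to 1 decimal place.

0.7 lb N per thousand sq ft

nitrogen per acre = 238.49 × 12.5% = 29.8113 lb.
Convert to per 1000 ft²: 29.8113 × 0.0229568 = 0.684372 lb.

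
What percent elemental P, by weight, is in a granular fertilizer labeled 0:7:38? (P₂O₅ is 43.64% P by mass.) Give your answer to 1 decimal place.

3.1% P

%P = 7 × 0.4364 = 3.0548%.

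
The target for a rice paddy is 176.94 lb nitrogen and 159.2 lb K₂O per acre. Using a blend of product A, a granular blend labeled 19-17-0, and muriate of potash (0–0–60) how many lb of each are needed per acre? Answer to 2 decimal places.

Let a = lb of product A, b = lb of muriate of potash (per acre).
N: 0.19·a + 0·b = 176.94
K₂O: 0·a + 0.6·b = 159.2
Solving simultaneously: a = 931.263, b = 265.333.

931.26 lb product A, 265.33 lb muriate of potash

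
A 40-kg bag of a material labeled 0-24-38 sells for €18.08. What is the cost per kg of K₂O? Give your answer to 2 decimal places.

K₂O in bag = 40 × 38% = 15.2 kg.
Cost per kg K₂O = €18.08 / 15.2 = €1.1895.

€1.19 per kg K₂O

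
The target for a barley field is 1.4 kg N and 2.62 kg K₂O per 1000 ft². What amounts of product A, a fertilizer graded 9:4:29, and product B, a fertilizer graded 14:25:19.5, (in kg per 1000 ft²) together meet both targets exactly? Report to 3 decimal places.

Let a = kg of product A, b = kg of product B (per 1000 ft²).
N: 0.09·a + 0.14·b = 1.4
K₂O: 0.29·a + 0.195·b = 2.62
Eliminate b: (row1) − 0.14/0.195·(row2) → -0.118205·a = -0.481026, so a = 4.06941.
Then b = (2.62 − 0.29·4.06941) / 0.195 = 7.38395.

4.069 kg product A, 7.384 kg product B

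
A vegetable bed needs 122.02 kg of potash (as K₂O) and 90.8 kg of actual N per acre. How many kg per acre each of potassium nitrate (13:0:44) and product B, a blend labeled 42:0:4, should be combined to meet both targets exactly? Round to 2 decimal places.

265.12 kg potassium nitrate, 134.13 kg product B

With a, b = kg per acre of potassium nitrate and product B:
K₂O: 0.44·a + 0.04·b = 122.02
N: 0.13·a + 0.42·b = 90.8
Solving simultaneously: a = 265.1247, b = 134.128.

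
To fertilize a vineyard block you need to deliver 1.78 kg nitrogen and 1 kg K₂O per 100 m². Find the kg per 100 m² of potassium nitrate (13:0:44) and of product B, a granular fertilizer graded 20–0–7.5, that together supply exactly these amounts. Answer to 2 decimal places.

Let a = kg of potassium nitrate, b = kg of product B (per 100 m²).
N: 0.13·a + 0.2·b = 1.78
K₂O: 0.44·a + 0.075·b = 1
From row1: a = (1.78 − 0.2·b) / 0.13.
Into row2: 0.44·(1.78 − 0.2·b)/0.13 + 0.075·b = 1 → b = 8.3476, a = 0.84984.

0.85 kg potassium nitrate, 8.35 kg product B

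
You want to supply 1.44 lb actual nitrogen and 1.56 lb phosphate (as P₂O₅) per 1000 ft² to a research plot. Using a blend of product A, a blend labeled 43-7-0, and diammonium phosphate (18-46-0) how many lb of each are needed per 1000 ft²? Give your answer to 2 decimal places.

With a, b = lb per 1000 ft² of product A and diammonium phosphate:
N: 0.43·a + 0.18·b = 1.44
P₂O₅: 0.07·a + 0.46·b = 1.56
Eliminate a: (row1) − 0.43/0.07·(row2) → -2.64571·b = -8.14286, so b = 3.07775.
Back-substitute: a = (1.44 − 0.18·3.07775) / 0.43 = 2.06048.

2.06 lb product A, 3.08 lb diammonium phosphate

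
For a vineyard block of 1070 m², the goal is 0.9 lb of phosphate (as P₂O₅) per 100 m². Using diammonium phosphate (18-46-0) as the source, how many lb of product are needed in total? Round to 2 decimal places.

Product per 100 m² = 0.9 / 46% = 1.95652 lb.
Total product = 1.95652 × 1070 / 100 = 20.9348 lb.

20.93 lb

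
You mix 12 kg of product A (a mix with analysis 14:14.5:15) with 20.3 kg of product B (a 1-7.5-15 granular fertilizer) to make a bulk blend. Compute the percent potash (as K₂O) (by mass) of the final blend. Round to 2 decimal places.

15.00% K₂O

Total mass = 12 + 20.3 = 32.3 kg.
K₂O mass = 15%×12 + 15%×20.3 = 4.845 kg.
% K₂O = 4.845 / 32.3 = 15%.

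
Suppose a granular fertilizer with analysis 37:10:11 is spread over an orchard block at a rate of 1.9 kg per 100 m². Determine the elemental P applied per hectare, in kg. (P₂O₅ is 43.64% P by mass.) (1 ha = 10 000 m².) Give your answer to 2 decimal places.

P₂O₅ per 100 m² = 1.9 × 10% = 0.19 kg.
Elemental P = 0.19 × 0.4364 = 0.082916 kg per 100 m².
Convert to per hectare: 0.082916 × 100 = 8.2916 kg.

8.29 kg P per hectare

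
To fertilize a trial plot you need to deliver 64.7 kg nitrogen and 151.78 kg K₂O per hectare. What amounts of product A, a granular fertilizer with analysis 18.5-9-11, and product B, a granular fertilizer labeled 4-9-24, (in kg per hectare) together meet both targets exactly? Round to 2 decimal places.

With a, b = kg per hectare of product A and product B:
N: 0.185·a + 0.04·b = 64.7
K₂O: 0.11·a + 0.24·b = 151.78
From row1: a = (64.7 − 0.04·b) / 0.185.
Into row2: 0.11·(64.7 − 0.04·b)/0.185 + 0.24·b = 151.78 → b = 524.058, a = 236.42.

236.42 kg product A, 524.06 kg product B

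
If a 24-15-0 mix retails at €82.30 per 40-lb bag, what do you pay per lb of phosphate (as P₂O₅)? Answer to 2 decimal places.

€13.72 per lb P₂O₅

P₂O₅ in bag = 40 × 15% = 6 lb.
Cost per lb P₂O₅ = €82.30 / 6 = €13.7167.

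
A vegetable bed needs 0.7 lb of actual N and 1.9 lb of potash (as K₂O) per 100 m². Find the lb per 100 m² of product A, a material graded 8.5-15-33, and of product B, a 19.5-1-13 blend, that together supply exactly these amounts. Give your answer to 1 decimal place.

5.2 lb product A, 1.3 lb product B

With a, b = lb per 100 m² of product A and product B:
N: 0.085·a + 0.195·b = 0.7
K₂O: 0.33·a + 0.13·b = 1.9
Solving simultaneously: a = 5.2439, b = 1.30394.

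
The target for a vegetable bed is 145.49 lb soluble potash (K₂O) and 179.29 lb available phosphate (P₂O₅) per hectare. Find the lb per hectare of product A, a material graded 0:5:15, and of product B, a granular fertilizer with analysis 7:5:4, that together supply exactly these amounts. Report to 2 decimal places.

Let a = lb of product A, b = lb of product B (per hectare).
K₂O: 0.15·a + 0.04·b = 145.49
P₂O₅: 0.05·a + 0.05·b = 179.29
From row1: a = (145.49 − 0.04·b) / 0.15.
Into row2: 0.05·(145.49 − 0.04·b)/0.15 + 0.05·b = 179.29 → b = 3567.091, a = 18.7091.

18.71 lb product A, 3567.09 lb product B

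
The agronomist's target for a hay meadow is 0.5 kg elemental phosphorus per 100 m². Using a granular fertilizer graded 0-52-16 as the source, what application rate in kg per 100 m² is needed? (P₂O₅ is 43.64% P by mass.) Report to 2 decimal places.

2.20 kg of product per hundred sq m

As P₂O₅: 0.5 / 0.4364 = 1.14574 kg per 100 m².
Product per 100 m² = 1.14574 / 52% = 2.20334 kg.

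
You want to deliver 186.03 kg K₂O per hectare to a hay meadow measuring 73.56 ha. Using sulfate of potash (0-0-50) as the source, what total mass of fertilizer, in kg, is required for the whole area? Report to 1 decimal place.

27368.7 kg

Product per hectare = 186.03 / 50% = 372.06 kg.
Total product = 372.06 × 73.56 = 27368.73 kg.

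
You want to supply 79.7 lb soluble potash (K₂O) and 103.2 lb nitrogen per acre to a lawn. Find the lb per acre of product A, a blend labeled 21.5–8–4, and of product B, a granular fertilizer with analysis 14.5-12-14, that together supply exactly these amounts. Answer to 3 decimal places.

Let a = lb of product A, b = lb of product B (per acre).
K₂O: 0.04·a + 0.14·b = 79.7
N: 0.215·a + 0.145·b = 103.2
Eliminate a: (row1) − 0.04/0.215·(row2) → 0.113023·b = 60.5, so b = 535.2881.
Back-substitute: a = (79.7 − 0.14·535.2881) / 0.04 = 118.9918.

118.992 lb product A, 535.288 lb product B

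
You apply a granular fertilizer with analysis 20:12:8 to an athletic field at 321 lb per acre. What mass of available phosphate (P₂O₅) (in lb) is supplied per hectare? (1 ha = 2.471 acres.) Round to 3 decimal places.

P₂O₅ per acre = 321 × 12% = 38.52 lb.
Convert to per hectare: 38.52 × 2.471 = 95.1829 lb.

95.183 lb P₂O₅ per hectare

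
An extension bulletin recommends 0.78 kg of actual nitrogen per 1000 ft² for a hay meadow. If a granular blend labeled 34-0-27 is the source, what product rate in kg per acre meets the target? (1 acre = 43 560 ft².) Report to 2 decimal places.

Product per 1000 ft² = 0.78 / 34% = 2.29412 kg.
Convert to per acre: 2.29412 × 43.56 = 99.9318 kg.

99.93 kg of product per acre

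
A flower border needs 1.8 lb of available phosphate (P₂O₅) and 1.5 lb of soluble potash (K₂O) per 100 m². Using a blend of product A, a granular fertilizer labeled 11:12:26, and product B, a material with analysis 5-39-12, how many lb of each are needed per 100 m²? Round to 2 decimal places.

4.24 lb product A, 3.31 lb product B

Let a = lb of product A, b = lb of product B (per 100 m²).
P₂O₅: 0.12·a + 0.39·b = 1.8
K₂O: 0.26·a + 0.12·b = 1.5
Eliminate a: (row1) − 0.12/0.26·(row2) → 0.334615·b = 1.10769, so b = 3.31034.
Back-substitute: a = (1.8 − 0.39·3.31034) / 0.12 = 4.24138.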